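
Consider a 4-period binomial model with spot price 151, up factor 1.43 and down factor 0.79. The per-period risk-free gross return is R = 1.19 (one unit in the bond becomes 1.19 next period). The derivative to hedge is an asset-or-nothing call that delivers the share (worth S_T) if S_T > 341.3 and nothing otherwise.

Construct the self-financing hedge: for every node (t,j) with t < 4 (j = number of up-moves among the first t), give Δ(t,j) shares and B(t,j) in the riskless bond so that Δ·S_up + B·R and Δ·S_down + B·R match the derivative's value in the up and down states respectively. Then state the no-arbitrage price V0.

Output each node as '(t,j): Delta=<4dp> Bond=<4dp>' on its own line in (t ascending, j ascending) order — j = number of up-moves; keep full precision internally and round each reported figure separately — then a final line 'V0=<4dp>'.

(0,0): Delta=1.3649 Bond=-94.3591
(1,0): Delta=1.2604 Bond=-99.8110
(1,1): Delta=1.3996 Bond=-119.7732
(2,0): Delta=0.0000 Bond=0.0000
(2,1): Delta=1.6781 Bond=-190.0401
(2,2): Delta=1.3073 Bond=-114.0241
(3,0): Delta=0.0000 Bond=0.0000
(3,1): Delta=0.0000 Bond=0.0000
(3,2): Delta=2.2344 Bond=-361.8364
(3,3): Delta=1.0000 Bond=0.0000
V0=111.7479

Since d<R<u, set p* = (R−d)/(u−d) = 0.6250; price each node as the discounted p*-expectation of its children.
Payoff layer (t=4): V(4,0)=0.0000, V(4,1)=0.0000, V(4,2)=0.0000, V(4,3)=348.8287, V(4,4)=631.4240
(3,0): S=74.4489. Δ = (V_up−V_dn)/(S_up−S_dn) = (0.0000−0.0000)/(106.4619−58.8146) = 0.0000. V = [p*·0.0000 + (1−p*)·0.0000]/1.19 = 0.0000. B = V − Δ·S = 0.0000.
(3,1): S=134.7619. Δ = (V_up−V_dn)/(S_up−S_dn) = (0.0000−0.0000)/(192.7095−106.4619) = 0.0000. V = [p*·0.0000 + (1−p*)·0.0000]/1.19 = 0.0000. B = V − Δ·S = 0.0000.
(3,2): S=243.9361. Δ = (V_up−V_dn)/(S_up−S_dn) = (348.8287−0.0000)/(348.8287−192.7095) = 2.2344. V = [p*·348.8287 + (1−p*)·0.0000]/1.19 = 183.2083. B = V − Δ·S = -361.8364.
(3,3): S=441.5553. Δ = (V_up−V_dn)/(S_up−S_dn) = (631.4240−348.8287)/(631.4240−348.8287) = 1.0000. V = [p*·631.4240 + (1−p*)·348.8287]/1.19 = 441.5553. B = V − Δ·S = 0.0000.
(2,0): S=94.2391. Δ = (V_up−V_dn)/(S_up−S_dn) = (0.0000−0.0000)/(134.7619−74.4489) = 0.0000. V = [p*·0.0000 + (1−p*)·0.0000]/1.19 = 0.0000. B = V − Δ·S = 0.0000.
(2,1): S=170.5847. Δ = (V_up−V_dn)/(S_up−S_dn) = (183.2083−0.0000)/(243.9361−134.7619) = 1.6781. V = [p*·183.2083 + (1−p*)·0.0000]/1.19 = 96.2229. B = V − Δ·S = -190.0401.
(2,2): S=308.7799. Δ = (V_up−V_dn)/(S_up−S_dn) = (441.5553−183.2083)/(441.5553−243.9361) = 1.3073. V = [p*·441.5553 + (1−p*)·183.2083]/1.19 = 289.6430. B = V − Δ·S = -114.0241.
(1,0): S=119.2900. Δ = (V_up−V_dn)/(S_up−S_dn) = (96.2229−0.0000)/(170.5847−94.2391) = 1.2604. V = [p*·96.2229 + (1−p*)·0.0000]/1.19 = 50.5372. B = V − Δ·S = -99.8110.
(1,1): S=215.9300. Δ = (V_up−V_dn)/(S_up−S_dn) = (289.6430−96.2229)/(308.7799−170.5847) = 1.3996. V = [p*·289.6430 + (1−p*)·96.2229]/1.19 = 182.4457. B = V − Δ·S = -119.7732.
(0,0): S=151.0000. Δ = (V_up−V_dn)/(S_up−S_dn) = (182.4457−50.5372)/(215.9300−119.2900) = 1.3649. V = [p*·182.4457 + (1−p*)·50.5372]/1.19 = 111.7479. B = V − Δ·S = -94.3591.
The time-0 hedge costs 111.7479, which is the no-arbitrage price.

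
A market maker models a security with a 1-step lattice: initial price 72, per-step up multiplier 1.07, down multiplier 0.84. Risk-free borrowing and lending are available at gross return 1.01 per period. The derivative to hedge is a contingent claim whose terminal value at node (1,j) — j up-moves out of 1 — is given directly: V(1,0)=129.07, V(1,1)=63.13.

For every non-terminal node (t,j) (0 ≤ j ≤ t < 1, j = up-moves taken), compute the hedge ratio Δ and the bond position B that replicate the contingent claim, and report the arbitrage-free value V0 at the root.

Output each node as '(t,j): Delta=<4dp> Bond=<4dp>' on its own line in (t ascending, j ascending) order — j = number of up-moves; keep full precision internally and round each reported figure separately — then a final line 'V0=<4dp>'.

Risk-neutral probability p* = (R−d)/(u−d) = (1.01−0.84)/(1.07−0.84) = 0.7391.
Terminal payoffs: V(1,0)=129.0700, V(1,1)=63.1300
Node (0,0) S=72.0000: V=(p*·63.1300+(1−p*)·129.0700)/1.01=79.5364; Δ=(63.1300−129.0700)/(77.0400−60.4800)=-3.9819; B=V−Δ·S=366.2320
Check: Δ(0,0)·S0 + B(0,0) = 79.5364 = V0.

(0,0): Delta=-3.9819 Bond=366.2320
V0=79.5364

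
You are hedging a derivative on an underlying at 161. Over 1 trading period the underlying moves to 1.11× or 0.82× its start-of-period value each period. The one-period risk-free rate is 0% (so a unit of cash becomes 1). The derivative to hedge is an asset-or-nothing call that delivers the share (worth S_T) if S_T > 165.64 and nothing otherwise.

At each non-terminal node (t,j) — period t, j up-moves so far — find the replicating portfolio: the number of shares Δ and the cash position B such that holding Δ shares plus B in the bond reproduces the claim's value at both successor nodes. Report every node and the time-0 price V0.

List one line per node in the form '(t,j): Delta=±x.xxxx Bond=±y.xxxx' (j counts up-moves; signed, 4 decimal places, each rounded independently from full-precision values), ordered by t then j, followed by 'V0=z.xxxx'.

(0,0): Delta=3.8276 Bond=-505.3179
V0=110.9234

Under the risk-neutral measure, an up-move has probability p* = (R−d)/(u−d) = 0.6207 and values discount at R = 1.
Terminal values V(1,·): V(1,0)=0.0000, V(1,1)=178.7100
Node (0,0) S=161.0000: V=(p*·178.7100+(1−p*)·0.0000)/1=110.9234; Δ=(178.7100−0.0000)/(178.7100−132.0200)=3.8276; B=V−Δ·S=-505.3179
The time-0 hedge costs 110.9234, which is the no-arbitrage price.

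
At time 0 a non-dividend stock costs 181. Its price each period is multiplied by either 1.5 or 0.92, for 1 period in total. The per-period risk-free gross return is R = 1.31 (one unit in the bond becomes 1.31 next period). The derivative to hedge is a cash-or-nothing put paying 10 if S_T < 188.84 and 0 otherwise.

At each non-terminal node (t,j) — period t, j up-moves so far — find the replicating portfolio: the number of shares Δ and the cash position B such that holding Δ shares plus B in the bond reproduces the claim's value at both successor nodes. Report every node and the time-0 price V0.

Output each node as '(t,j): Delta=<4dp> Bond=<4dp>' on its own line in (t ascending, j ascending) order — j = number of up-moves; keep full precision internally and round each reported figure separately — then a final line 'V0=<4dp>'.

Since d<R<u, set p* = (R−d)/(u−d) = 0.6724; price each node as the discounted p*-expectation of its children.
At expiry t=1: V(1,0)=10.0000, V(1,1)=0.0000
Node (0,0) S=181.0000: V=(p*·0.0000+(1−p*)·10.0000)/1.31=2.5007; Δ=(0.0000−10.0000)/(271.5000−166.5200)=-0.0953; B=V−Δ·S=19.7420
Check: Δ(0,0)·S0 + B(0,0) = 2.5007 = V0.

(0,0): Delta=-0.0953 Bond=19.7420
V0=2.5007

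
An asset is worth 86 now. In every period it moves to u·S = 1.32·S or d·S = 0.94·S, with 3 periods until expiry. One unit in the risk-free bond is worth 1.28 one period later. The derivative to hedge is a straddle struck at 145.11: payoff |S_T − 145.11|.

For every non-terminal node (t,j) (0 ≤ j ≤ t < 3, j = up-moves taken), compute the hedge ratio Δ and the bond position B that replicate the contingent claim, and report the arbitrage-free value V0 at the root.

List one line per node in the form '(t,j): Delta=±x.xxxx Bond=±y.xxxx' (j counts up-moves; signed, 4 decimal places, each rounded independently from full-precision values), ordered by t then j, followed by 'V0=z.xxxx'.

Risk-neutral probability p* = (R−d)/(u−d) = (1.28−0.94)/(1.32−0.94) = 0.8947.
Terminal values V(3,·): V(3,0)=73.6798, V(3,1)=44.8037, V(3,2)=4.2544, V(3,3)=52.6872
(2,0): S=75.9896. Δ = (V_up−V_dn)/(S_up−S_dn) = (44.8037−73.6798)/(100.3063−71.4302) = -1.0000. V = [p*·44.8037 + (1−p*)·73.6798]/1.28 = 37.3776. B = V − Δ·S = 113.3672.
(2,1): S=106.7088. Δ = (V_up−V_dn)/(S_up−S_dn) = (4.2544−44.8037)/(140.8556−100.3063) = -1.0000. V = [p*·4.2544 + (1−p*)·44.8037]/1.28 = 6.6584. B = V − Δ·S = 113.3672.
(2,2): S=149.8464. Δ = (V_up−V_dn)/(S_up−S_dn) = (52.6872−4.2544)/(197.7972−140.8556) = 0.8506. V = [p*·52.6872 + (1−p*)·4.2544]/1.28 = 37.1789. B = V − Δ·S = -90.2760.
(1,0): S=80.8400. Δ = (V_up−V_dn)/(S_up−S_dn) = (6.6584−37.3776)/(106.7088−75.9896) = -1.0000. V = [p*·6.6584 + (1−p*)·37.3776]/1.28 = 7.7281. B = V − Δ·S = 88.5681.
(1,1): S=113.5200. Δ = (V_up−V_dn)/(S_up−S_dn) = (37.1789−6.6584)/(149.8464−106.7088) = 0.7075. V = [p*·37.1789 + (1−p*)·6.6584]/1.28 = 26.5361. B = V − Δ·S = -53.7811.
(0,0): S=86.0000. Δ = (V_up−V_dn)/(S_up−S_dn) = (26.5361−7.7281)/(113.5200−80.8400) = 0.5755. V = [p*·26.5361 + (1−p*)·7.7281]/1.28 = 19.1846. B = V − Δ·S = -30.3102.
Check: Δ(0,0)·S0 + B(0,0) = 19.1846 = V0.

(0,0): Delta=0.5755 Bond=-30.3102
(1,0): Delta=-1.0000 Bond=88.5681
(1,1): Delta=0.7075 Bond=-53.7811
(2,0): Delta=-1.0000 Bond=113.3672
(2,1): Delta=-1.0000 Bond=113.3672
(2,2): Delta=0.8506 Bond=-90.2760
V0=19.1846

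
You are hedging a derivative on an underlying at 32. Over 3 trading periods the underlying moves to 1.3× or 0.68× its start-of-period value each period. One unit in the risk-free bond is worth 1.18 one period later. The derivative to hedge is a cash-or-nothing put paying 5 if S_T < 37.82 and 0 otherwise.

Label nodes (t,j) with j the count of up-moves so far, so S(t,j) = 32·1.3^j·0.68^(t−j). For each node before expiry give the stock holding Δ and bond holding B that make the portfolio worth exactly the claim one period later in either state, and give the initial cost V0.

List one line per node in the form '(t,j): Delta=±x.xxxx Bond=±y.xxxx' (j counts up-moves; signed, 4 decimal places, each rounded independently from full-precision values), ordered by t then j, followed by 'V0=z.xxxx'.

Since d<R<u, set p* = (R−d)/(u−d) = 0.8065; price each node as the discounted p*-expectation of its children.
Terminal values V(3,·): V(3,0)=5.0000, V(3,1)=5.0000, V(3,2)=5.0000, V(3,3)=0.0000
Node (2,0) S=14.7968: V=(p*·5.0000+(1−p*)·5.0000)/1.18=4.2373; Δ=(5.0000−5.0000)/(19.2358−10.0618)=0.0000; B=V−Δ·S=4.2373
Node (2,1) S=28.2880: V=(p*·5.0000+(1−p*)·5.0000)/1.18=4.2373; Δ=(5.0000−5.0000)/(36.7744−19.2358)=0.0000; B=V−Δ·S=4.2373
Node (2,2) S=54.0800: V=(p*·0.0000+(1−p*)·5.0000)/1.18=0.8201; Δ=(0.0000−5.0000)/(70.3040−36.7744)=-0.1491; B=V−Δ·S=8.8846
Node (1,0) S=21.7600: V=(p*·4.2373+(1−p*)·4.2373)/1.18=3.5909; Δ=(4.2373−4.2373)/(28.2880−14.7968)=0.0000; B=V−Δ·S=3.5909
Node (1,1) S=41.6000: V=(p*·0.8201+(1−p*)·4.2373)/1.18=1.2555; Δ=(0.8201−4.2373)/(54.0800−28.2880)=-0.1325; B=V−Δ·S=6.7671
Node (0,0) S=32.0000: V=(p*·1.2555+(1−p*)·3.5909)/1.18=1.4471; Δ=(1.2555−3.5909)/(41.6000−21.7600)=-0.1177; B=V−Δ·S=5.2138
Each (Δ,B) replicates both successor values, so the strategy is self-financing and V0 is arbitrage-free.

(0,0): Delta=-0.1177 Bond=5.2138
(1,0): Delta=0.0000 Bond=3.5909
(1,1): Delta=-0.1325 Bond=6.7671
(2,0): Delta=0.0000 Bond=4.2373
(2,1): Delta=0.0000 Bond=4.2373
(2,2): Delta=-0.1491 Bond=8.8846
V0=1.4471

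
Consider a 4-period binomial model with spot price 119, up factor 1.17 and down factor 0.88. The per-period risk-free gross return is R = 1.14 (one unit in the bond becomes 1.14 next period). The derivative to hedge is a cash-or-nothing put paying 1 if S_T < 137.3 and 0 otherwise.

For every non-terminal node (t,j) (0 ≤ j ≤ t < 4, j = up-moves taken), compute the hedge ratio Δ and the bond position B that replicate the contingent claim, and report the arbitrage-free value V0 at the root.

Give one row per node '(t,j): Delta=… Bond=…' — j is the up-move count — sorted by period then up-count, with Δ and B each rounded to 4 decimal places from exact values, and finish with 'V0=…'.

Since d<R<u, set p* = (R−d)/(u−d) = 0.8966; price each node as the discounted p*-expectation of its children.
Terminal values V(4,·): V(4,0)=1.0000, V(4,1)=1.0000, V(4,2)=1.0000, V(4,3)=0.0000, V(4,4)=0.0000
  t=3,j=0: stock 81.0952 → up 94.8813 (V=1.0000), down 71.3637 (V=1.0000). Price 0.8772; hedge Δ=0.0000, bond B=0.8772.
  t=3,j=1: stock 107.8197 → up 126.1491 (V=1.0000), down 94.8813 (V=1.0000). Price 0.8772; hedge Δ=0.0000, bond B=0.8772.
  t=3,j=2: stock 143.3512 → up 167.7209 (V=0.0000), down 126.1491 (V=1.0000). Price 0.0907; hedge Δ=-0.0241, bond B=3.5390.
  t=3,j=3: stock 190.5919 → up 222.9926 (V=0.0000), down 167.7209 (V=0.0000). Price 0.0000; hedge Δ=0.0000, bond B=0.0000.
  t=2,j=0: stock 92.1536 → up 107.8197 (V=0.8772), down 81.0952 (V=0.8772). Price 0.7695; hedge Δ=0.0000, bond B=0.7695.
  t=2,j=1: stock 122.5224 → up 143.3512 (V=0.0907), down 107.8197 (V=0.8772). Price 0.1510; hedge Δ=-0.0221, bond B=2.8629.
  t=2,j=2: stock 162.8991 → up 190.5919 (V=0.0000), down 143.3512 (V=0.0907). Price 0.0082; hedge Δ=-0.0019, bond B=0.3211.
  t=1,j=0: stock 104.7200 → up 122.5224 (V=0.1510), down 92.1536 (V=0.7695). Price 0.1886; hedge Δ=-0.0204, bond B=2.3213.
  t=1,j=1: stock 139.2300 → up 162.8991 (V=0.0082), down 122.5224 (V=0.1510). Price 0.0202; hedge Δ=-0.0035, bond B=0.5124.
  t=0,j=0: stock 119.0000 → up 139.2300 (V=0.0202), down 104.7200 (V=0.1886). Price 0.0330; hedge Δ=-0.0049, bond B=0.6136.
Root portfolio cost Δ·119+B reproduces V0=0.0330.

(0,0): Delta=-0.0049 Bond=0.6136
(1,0): Delta=-0.0204 Bond=2.3213
(1,1): Delta=-0.0035 Bond=0.5124
(2,0): Delta=0.0000 Bond=0.7695
(2,1): Delta=-0.0221 Bond=2.8629
(2,2): Delta=-0.0019 Bond=0.3211
(3,0): Delta=0.0000 Bond=0.8772
(3,1): Delta=0.0000 Bond=0.8772
(3,2): Delta=-0.0241 Bond=3.5390
(3,3): Delta=0.0000 Bond=0.0000
V0=0.0330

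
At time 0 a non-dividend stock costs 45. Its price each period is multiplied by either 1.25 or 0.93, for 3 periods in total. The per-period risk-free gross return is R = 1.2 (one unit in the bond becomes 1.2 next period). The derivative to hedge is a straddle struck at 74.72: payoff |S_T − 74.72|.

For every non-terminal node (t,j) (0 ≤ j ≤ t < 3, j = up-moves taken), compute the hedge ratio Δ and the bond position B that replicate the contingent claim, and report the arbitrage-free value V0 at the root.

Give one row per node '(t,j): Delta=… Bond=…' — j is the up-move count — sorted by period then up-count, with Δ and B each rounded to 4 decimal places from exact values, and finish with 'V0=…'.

Risk-neutral probability p* = (R−d)/(u−d) = (1.2−0.93)/(1.25−0.93) = 0.8437.
Terminal payoffs: V(3,0)=38.5239, V(3,1)=26.0694, V(3,2)=9.3294, V(3,3)=13.1706
  t=2,j=0: stock 38.9205 → up 48.6506 (V=26.0694), down 36.1961 (V=38.5239). Price 23.3462; hedge Δ=-1.0000, bond B=62.2667.
  t=2,j=1: stock 52.3125 → up 65.3906 (V=9.3294), down 48.6506 (V=26.0694). Price 9.9542; hedge Δ=-1.0000, bond B=62.2667.
  t=2,j=2: stock 70.3125 → up 87.8906 (V=13.1706), down 65.3906 (V=9.3294). Price 10.4754; hedge Δ=0.1707, bond B=-1.5285.
  t=1,j=0: stock 41.8500 → up 52.3125 (V=9.9542), down 38.9205 (V=23.3462). Price 10.0389; hedge Δ=-1.0000, bond B=51.8889.
  t=1,j=1: stock 56.2500 → up 70.3125 (V=10.4754), down 52.3125 (V=9.9542). Price 8.6616; hedge Δ=0.0290, bond B=7.0329.
  t=0,j=0: stock 45.0000 → up 56.2500 (V=8.6616), down 41.8500 (V=10.0389). Price 7.3973; hedge Δ=-0.0956, bond B=11.7014.
Self-financing check: at every node Δ·S+B equals the discounted successor values.

(0,0): Delta=-0.0956 Bond=11.7014
(1,0): Delta=-1.0000 Bond=51.8889
(1,1): Delta=0.0290 Bond=7.0329
(2,0): Delta=-1.0000 Bond=62.2667
(2,1): Delta=-1.0000 Bond=62.2667
(2,2): Delta=0.1707 Bond=-1.5285
V0=7.3973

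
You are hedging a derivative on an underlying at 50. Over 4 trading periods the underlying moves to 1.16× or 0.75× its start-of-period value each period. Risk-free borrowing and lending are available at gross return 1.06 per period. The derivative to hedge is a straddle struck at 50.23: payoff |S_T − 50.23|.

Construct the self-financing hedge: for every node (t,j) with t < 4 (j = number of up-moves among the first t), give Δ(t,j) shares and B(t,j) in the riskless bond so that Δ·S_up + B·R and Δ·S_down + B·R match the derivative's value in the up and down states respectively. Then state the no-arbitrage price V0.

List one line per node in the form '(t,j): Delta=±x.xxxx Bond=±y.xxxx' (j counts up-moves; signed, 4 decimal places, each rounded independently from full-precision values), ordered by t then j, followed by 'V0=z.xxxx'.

No-arbitrage ⇒ martingale measure with p* = (R−d)/(u−d) = 0.7561.
At expiry t=4: V(4,0)=34.4097, V(4,1)=25.7613, V(4,2)=12.3850, V(4,3)=8.3036, V(4,4)=40.3020
Node (3,0) S=21.0938: V=(p*·25.7613+(1−p*)·34.4097)/1.06=26.2930; Δ=(25.7613−34.4097)/(24.4688−15.8203)=-1.0000; B=V−Δ·S=47.3868
Node (3,1) S=32.6250: V=(p*·12.3850+(1−p*)·25.7613)/1.06=14.7618; Δ=(12.3850−25.7613)/(37.8450−24.4687)=-1.0000; B=V−Δ·S=47.3868
Node (3,2) S=50.4600: V=(p*·8.3036+(1−p*)·12.3850)/1.06=8.7727; Δ=(8.3036−12.3850)/(58.5336−37.8450)=-0.1973; B=V−Δ·S=18.7273
Node (3,3) S=78.0448: V=(p*·40.3020+(1−p*)·8.3036)/1.06=30.6580; Δ=(40.3020−8.3036)/(90.5320−58.5336)=1.0000; B=V−Δ·S=-47.3868
Node (2,0) S=28.1250: V=(p*·14.7618+(1−p*)·26.2930)/1.06=16.5795; Δ=(14.7618−26.2930)/(32.6250−21.0938)=-1.0000; B=V−Δ·S=44.7045
Node (2,1) S=43.5000: V=(p*·8.7727+(1−p*)·14.7618)/1.06=9.6542; Δ=(8.7727−14.7618)/(50.4600−32.6250)=-0.3358; B=V−Δ·S=24.2617
Node (2,2) S=67.2800: V=(p*·30.6580+(1−p*)·8.7727)/1.06=23.8869; Δ=(30.6580−8.7727)/(78.0448−50.4600)=0.7934; B=V−Δ·S=-29.4919
Node (1,0) S=37.5000: V=(p*·9.6542+(1−p*)·16.5795)/1.06=10.7012; Δ=(9.6542−16.5795)/(43.5000−28.1250)=-0.4504; B=V−Δ·S=27.5923
Node (1,1) S=58.0000: V=(p*·23.8869+(1−p*)·9.6542)/1.06=19.2599; Δ=(23.8869−9.6542)/(67.2800−43.5000)=0.5985; B=V−Δ·S=-15.4540
Node (0,0) S=50.0000: V=(p*·19.2599+(1−p*)·10.7012)/1.06=16.2004; Δ=(19.2599−10.7012)/(58.0000−37.5000)=0.4175; B=V−Δ·S=-4.6744
Check: Δ(0,0)·S0 + B(0,0) = 16.2004 = V0.

(0,0): Delta=0.4175 Bond=-4.6744
(1,0): Delta=-0.4504 Bond=27.5923
(1,1): Delta=0.5985 Bond=-15.4540
(2,0): Delta=-1.0000 Bond=44.7045
(2,1): Delta=-0.3358 Bond=24.2617
(2,2): Delta=0.7934 Bond=-29.4919
(3,0): Delta=-1.0000 Bond=47.3868
(3,1): Delta=-1.0000 Bond=47.3868
(3,2): Delta=-0.1973 Bond=18.7273
(3,3): Delta=1.0000 Bond=-47.3868
V0=16.2004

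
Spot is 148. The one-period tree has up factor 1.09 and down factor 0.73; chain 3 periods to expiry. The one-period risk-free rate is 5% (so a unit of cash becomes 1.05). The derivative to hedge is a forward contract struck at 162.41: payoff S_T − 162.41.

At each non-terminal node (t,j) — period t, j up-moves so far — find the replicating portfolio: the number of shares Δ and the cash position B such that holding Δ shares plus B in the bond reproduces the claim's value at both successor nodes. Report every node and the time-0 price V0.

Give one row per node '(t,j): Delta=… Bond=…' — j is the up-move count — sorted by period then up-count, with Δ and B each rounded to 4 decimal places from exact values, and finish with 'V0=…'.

The replicating-portfolio and risk-neutral prices coincide; use p* = (1.05−0.73)/(1.09−0.73) = 0.8889 for the latter.
Payoff layer (t=3): V(3,0)=-104.8355, V(3,1)=-76.4426, V(3,2)=-34.0477, V(3,3)=29.2543
(2,0): S=78.8692. Δ = (V_up−V_dn)/(S_up−S_dn) = (-76.4426−-104.8355)/(85.9674−57.5745) = 1.0000. V = [p*·-76.4426 + (1−p*)·-104.8355]/1.05 = -75.8070. B = V − Δ·S = -154.6762.
(2,1): S=117.7636. Δ = (V_up−V_dn)/(S_up−S_dn) = (-34.0477−-76.4426)/(128.3623−85.9674) = 1.0000. V = [p*·-34.0477 + (1−p*)·-76.4426]/1.05 = -36.9126. B = V − Δ·S = -154.6762.
(2,2): S=175.8388. Δ = (V_up−V_dn)/(S_up−S_dn) = (29.2543−-34.0477)/(191.6643−128.3623) = 1.0000. V = [p*·29.2543 + (1−p*)·-34.0477]/1.05 = 21.1626. B = V − Δ·S = -154.6762.
(1,0): S=108.0400. Δ = (V_up−V_dn)/(S_up−S_dn) = (-36.9126−-75.8070)/(117.7636−78.8692) = 1.0000. V = [p*·-36.9126 + (1−p*)·-75.8070]/1.05 = -39.2707. B = V − Δ·S = -147.3107.
(1,1): S=161.3200. Δ = (V_up−V_dn)/(S_up−S_dn) = (21.1626−-36.9126)/(175.8388−117.7636) = 1.0000. V = [p*·21.1626 + (1−p*)·-36.9126]/1.05 = 14.0093. B = V − Δ·S = -147.3107.
(0,0): S=148.0000. Δ = (V_up−V_dn)/(S_up−S_dn) = (14.0093−-39.2707)/(161.3200−108.0400) = 1.0000. V = [p*·14.0093 + (1−p*)·-39.2707]/1.05 = 7.7041. B = V − Δ·S = -140.2959.
Root portfolio cost Δ·148+B reproduces V0=7.7041.

(0,0): Delta=1.0000 Bond=-140.2959
(1,0): Delta=1.0000 Bond=-147.3107
(1,1): Delta=1.0000 Bond=-147.3107
(2,0): Delta=1.0000 Bond=-154.6762
(2,1): Delta=1.0000 Bond=-154.6762
(2,2): Delta=1.0000 Bond=-154.6762
V0=7.7041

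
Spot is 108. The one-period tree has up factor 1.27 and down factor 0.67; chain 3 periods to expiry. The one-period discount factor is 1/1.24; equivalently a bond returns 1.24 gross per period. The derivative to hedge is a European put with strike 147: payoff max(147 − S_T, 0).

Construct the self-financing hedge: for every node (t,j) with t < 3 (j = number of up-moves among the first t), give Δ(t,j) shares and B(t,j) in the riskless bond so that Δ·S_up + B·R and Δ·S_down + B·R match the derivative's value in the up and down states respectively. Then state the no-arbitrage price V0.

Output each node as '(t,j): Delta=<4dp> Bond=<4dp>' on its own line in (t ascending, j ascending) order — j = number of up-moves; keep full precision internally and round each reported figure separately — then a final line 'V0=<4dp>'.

No-arbitrage ⇒ martingale measure with p* = (R−d)/(u−d) = 0.9500.
Terminal payoffs: V(3,0)=114.5176, V(3,1)=85.4289, V(3,2)=30.2906, V(3,3)=0.0000
Node (2,0) S=48.4812: V=(p*·85.4289+(1−p*)·114.5176)/1.24=70.0672; Δ=(85.4289−114.5176)/(61.5711−32.4824)=-1.0000; B=V−Δ·S=118.5484
Node (2,1) S=91.8972: V=(p*·30.2906+(1−p*)·85.4289)/1.24=26.6512; Δ=(30.2906−85.4289)/(116.7094−61.5711)=-1.0000; B=V−Δ·S=118.5484
Node (2,2) S=174.1932: V=(p*·0.0000+(1−p*)·30.2906)/1.24=1.2214; Δ=(0.0000−30.2906)/(221.2254−116.7094)=-0.2898; B=V−Δ·S=51.7057
Node (1,0) S=72.3600: V=(p*·26.6512+(1−p*)·70.0672)/1.24=23.2435; Δ=(26.6512−70.0672)/(91.8972−48.4812)=-1.0000; B=V−Δ·S=95.6035
Node (1,1) S=137.1600: V=(p*·1.2214+(1−p*)·26.6512)/1.24=2.0104; Δ=(1.2214−26.6512)/(174.1932−91.8972)=-0.3090; B=V−Δ·S=44.3934
Node (0,0) S=108.0000: V=(p*·2.0104+(1−p*)·23.2435)/1.24=2.4775; Δ=(2.0104−23.2435)/(137.1600−72.3600)=-0.3277; B=V−Δ·S=37.8660
Each (Δ,B) replicates both successor values, so the strategy is self-financing and V0 is arbitrage-free.

(0,0): Delta=-0.3277 Bond=37.8660
(1,0): Delta=-1.0000 Bond=95.6035
(1,1): Delta=-0.3090 Bond=44.3934
(2,0): Delta=-1.0000 Bond=118.5484
(2,1): Delta=-1.0000 Bond=118.5484
(2,2): Delta=-0.2898 Bond=51.7057
V0=2.4775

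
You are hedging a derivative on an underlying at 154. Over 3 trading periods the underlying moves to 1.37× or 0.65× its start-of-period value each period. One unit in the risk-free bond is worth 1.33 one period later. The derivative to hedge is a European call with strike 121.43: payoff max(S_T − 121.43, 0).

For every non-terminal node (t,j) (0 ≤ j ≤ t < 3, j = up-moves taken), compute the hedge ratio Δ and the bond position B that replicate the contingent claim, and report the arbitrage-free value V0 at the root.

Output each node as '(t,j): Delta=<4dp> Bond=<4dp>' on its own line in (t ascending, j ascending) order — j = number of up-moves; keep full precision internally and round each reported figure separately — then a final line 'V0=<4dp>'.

Under the risk-neutral measure, an up-move has probability p* = (R−d)/(u−d) = 0.9444 and values discount at R = 1.33.
Terminal values V(3,·): V(3,0)=0.0000, V(3,1)=0.0000, V(3,2)=66.4477, V(3,3)=274.5584
(2,0): S=65.0650. Δ = (V_up−V_dn)/(S_up−S_dn) = (0.0000−0.0000)/(89.1391−42.2923) = 0.0000. V = [p*·0.0000 + (1−p*)·0.0000]/1.33 = 0.0000. B = V − Δ·S = 0.0000.
(2,1): S=137.1370. Δ = (V_up−V_dn)/(S_up−S_dn) = (66.4477−0.0000)/(187.8777−89.1391) = 0.6730. V = [p*·66.4477 + (1−p*)·0.0000]/1.33 = 47.1851. B = V − Δ·S = -45.1034.
(2,2): S=289.0426. Δ = (V_up−V_dn)/(S_up−S_dn) = (274.5584−66.4477)/(395.9884−187.8777) = 1.0000. V = [p*·274.5584 + (1−p*)·66.4477]/1.33 = 197.7418. B = V − Δ·S = -91.3008.
(1,0): S=100.1000. Δ = (V_up−V_dn)/(S_up−S_dn) = (47.1851−0.0000)/(137.1370−65.0650) = 0.6547. V = [p*·47.1851 + (1−p*)·0.0000]/1.33 = 33.5065. B = V − Δ·S = -32.0283.
(1,1): S=210.9800. Δ = (V_up−V_dn)/(S_up−S_dn) = (197.7418−47.1851)/(289.0426−137.1370) = 0.9911. V = [p*·197.7418 + (1−p*)·47.1851]/1.33 = 142.3892. B = V − Δ·S = -66.7175.
(0,0): S=154.0000. Δ = (V_up−V_dn)/(S_up−S_dn) = (142.3892−33.5065)/(210.9800−100.1000) = 0.9820. V = [p*·142.3892 + (1−p*)·33.5065]/1.33 = 102.5114. B = V − Δ·S = -48.7145.
The time-0 hedge costs 102.5114, which is the no-arbitrage price.

(0,0): Delta=0.9820 Bond=-48.7145
(1,0): Delta=0.6547 Bond=-32.0283
(1,1): Delta=0.9911 Bond=-66.7175
(2,0): Delta=0.0000 Bond=0.0000
(2,1): Delta=0.6730 Bond=-45.1034
(2,2): Delta=1.0000 Bond=-91.3008
V0=102.5114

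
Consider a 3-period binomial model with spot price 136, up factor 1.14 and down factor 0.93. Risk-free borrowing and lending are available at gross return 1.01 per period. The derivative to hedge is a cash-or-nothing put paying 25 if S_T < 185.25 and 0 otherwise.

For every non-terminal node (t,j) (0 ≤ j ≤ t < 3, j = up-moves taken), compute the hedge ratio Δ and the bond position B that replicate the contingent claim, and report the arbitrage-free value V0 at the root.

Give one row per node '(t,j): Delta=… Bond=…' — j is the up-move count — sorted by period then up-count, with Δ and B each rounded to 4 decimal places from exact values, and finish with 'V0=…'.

(0,0): Delta=-0.1245 Bond=39.8596
(1,0): Delta=0.0000 Bond=24.5074
(1,1): Delta=-0.2896 Bond=65.8532
(2,0): Delta=0.0000 Bond=24.7525
(2,1): Delta=0.0000 Bond=24.7525
(2,2): Delta=-0.6736 Bond=134.3706
V0=22.9233

The replicating-portfolio and risk-neutral prices coincide; use p* = (1.01−0.93)/(1.14−0.93) = 0.3810 for the latter.
Terminal values V(3,·): V(3,0)=25.0000, V(3,1)=25.0000, V(3,2)=25.0000, V(3,3)=0.0000
Node (2,0) S=117.6264: V=(p*·25.0000+(1−p*)·25.0000)/1.01=24.7525; Δ=(25.0000−25.0000)/(134.0941−109.3926)=0.0000; B=V−Δ·S=24.7525
Node (2,1) S=144.1872: V=(p*·25.0000+(1−p*)·25.0000)/1.01=24.7525; Δ=(25.0000−25.0000)/(164.3734−134.0941)=0.0000; B=V−Δ·S=24.7525
Node (2,2) S=176.7456: V=(p*·0.0000+(1−p*)·25.0000)/1.01=15.3230; Δ=(0.0000−25.0000)/(201.4900−164.3734)=-0.6736; B=V−Δ·S=134.3706
Node (1,0) S=126.4800: V=(p*·24.7525+(1−p*)·24.7525)/1.01=24.5074; Δ=(24.7525−24.7525)/(144.1872−117.6264)=0.0000; B=V−Δ·S=24.5074
Node (1,1) S=155.0400: V=(p*·15.3230+(1−p*)·24.7525)/1.01=20.9508; Δ=(15.3230−24.7525)/(176.7456−144.1872)=-0.2896; B=V−Δ·S=65.8532
Node (0,0) S=136.0000: V=(p*·20.9508+(1−p*)·24.5074)/1.01=22.9233; Δ=(20.9508−24.5074)/(155.0400−126.4800)=-0.1245; B=V−Δ·S=39.8596
Self-financing check: at every node Δ·S+B equals the discounted successor values.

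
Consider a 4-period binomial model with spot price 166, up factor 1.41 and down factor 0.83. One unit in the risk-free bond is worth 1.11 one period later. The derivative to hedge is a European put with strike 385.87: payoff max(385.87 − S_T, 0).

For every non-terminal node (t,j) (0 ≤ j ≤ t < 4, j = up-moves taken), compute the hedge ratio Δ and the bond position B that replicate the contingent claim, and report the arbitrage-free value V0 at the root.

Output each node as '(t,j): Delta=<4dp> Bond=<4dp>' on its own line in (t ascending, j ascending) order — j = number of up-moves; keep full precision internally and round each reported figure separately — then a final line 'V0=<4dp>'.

Under the risk-neutral measure, an up-move has probability p* = (R−d)/(u−d) = 0.4828 and values discount at R = 1.11.
Terminal payoffs: V(4,0)=307.0892, V(4,1)=252.0375, V(4,2)=158.5161, V(4,3)=0.0000, V(4,4)=0.0000
  t=3,j=0: stock 94.9166 → up 133.8325 (V=252.0375), down 78.7808 (V=307.0892). Price 252.7140; hedge Δ=-1.0000, bond B=347.6306.
  t=3,j=1: stock 161.2439 → up 227.3539 (V=158.5161), down 133.8325 (V=252.0375). Price 186.3867; hedge Δ=-1.0000, bond B=347.6306.
  t=3,j=2: stock 273.9204 → up 386.2278 (V=0.0000), down 227.3539 (V=158.5161). Price 73.8658; hedge Δ=-0.9977, bond B=347.1694.
  t=3,j=3: stock 465.3347 → up 656.1219 (V=0.0000), down 386.2278 (V=0.0000). Price 0.0000; hedge Δ=0.0000, bond B=0.0000.
  t=2,j=0: stock 114.3574 → up 161.2439 (V=186.3867), down 94.9166 (V=252.7140). Price 198.8233; hedge Δ=-1.0000, bond B=313.1807.
  t=2,j=1: stock 194.2698 → up 273.9204 (V=73.8658), down 161.2439 (V=186.3867). Price 118.9786; hedge Δ=-0.9986, bond B=312.9801.
  t=2,j=2: stock 330.0246 → up 465.3347 (V=0.0000), down 273.9204 (V=73.8658). Price 34.4202; hedge Δ=-0.3859, bond B=161.7751.
  t=1,j=0: stock 137.7800 → up 194.2698 (V=118.9786), down 114.3574 (V=198.8233). Price 144.3943; hedge Δ=-0.9992, bond B=282.0576.
  t=1,j=1: stock 234.0600 → up 330.0246 (V=34.4202), down 194.2698 (V=118.9786). Price 70.4120; hedge Δ=-0.6229, bond B=216.2023.
  t=0,j=0: stock 166.0000 → up 234.0600 (V=70.4120), down 137.7800 (V=144.3943). Price 97.9087; hedge Δ=-0.7684, bond B=225.4643.
The time-0 hedge costs 97.9087, which is the no-arbitrage price.

(0,0): Delta=-0.7684 Bond=225.4643
(1,0): Delta=-0.9992 Bond=282.0576
(1,1): Delta=-0.6229 Bond=216.2023
(2,0): Delta=-1.0000 Bond=313.1807
(2,1): Delta=-0.9986 Bond=312.9801
(2,2): Delta=-0.3859 Bond=161.7751
(3,0): Delta=-1.0000 Bond=347.6306
(3,1): Delta=-1.0000 Bond=347.6306
(3,2): Delta=-0.9977 Bond=347.1694
(3,3): Delta=0.0000 Bond=0.0000
V0=97.9087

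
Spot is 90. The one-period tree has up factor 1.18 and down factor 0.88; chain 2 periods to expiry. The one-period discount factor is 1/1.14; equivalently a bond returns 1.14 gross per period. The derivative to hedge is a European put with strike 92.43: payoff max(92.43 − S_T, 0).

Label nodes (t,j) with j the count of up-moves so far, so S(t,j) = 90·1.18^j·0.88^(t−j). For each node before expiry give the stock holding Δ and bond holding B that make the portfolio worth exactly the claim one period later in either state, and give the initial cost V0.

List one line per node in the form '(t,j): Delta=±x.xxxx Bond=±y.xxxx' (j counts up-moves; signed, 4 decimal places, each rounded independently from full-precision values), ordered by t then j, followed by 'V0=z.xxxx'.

Under the risk-neutral measure, an up-move has probability p* = (R−d)/(u−d) = 0.8667 and values discount at R = 1.14.
Terminal payoffs: V(2,0)=22.7340, V(2,1)=0.0000, V(2,2)=0.0000
  t=1,j=0: stock 79.2000 → up 93.4560 (V=0.0000), down 69.6960 (V=22.7340). Price 2.6589; hedge Δ=-0.9568, bond B=78.4389.
  t=1,j=1: stock 106.2000 → up 125.3160 (V=0.0000), down 93.4560 (V=0.0000). Price 0.0000; hedge Δ=0.0000, bond B=0.0000.
  t=0,j=0: stock 90.0000 → up 106.2000 (V=0.0000), down 79.2000 (V=2.6589). Price 0.3110; hedge Δ=-0.0985, bond B=9.1741.
Each (Δ,B) replicates both successor values, so the strategy is self-financing and V0 is arbitrage-free.

(0,0): Delta=-0.0985 Bond=9.1741
(1,0): Delta=-0.9568 Bond=78.4389
(1,1): Delta=0.0000 Bond=0.0000
V0=0.3110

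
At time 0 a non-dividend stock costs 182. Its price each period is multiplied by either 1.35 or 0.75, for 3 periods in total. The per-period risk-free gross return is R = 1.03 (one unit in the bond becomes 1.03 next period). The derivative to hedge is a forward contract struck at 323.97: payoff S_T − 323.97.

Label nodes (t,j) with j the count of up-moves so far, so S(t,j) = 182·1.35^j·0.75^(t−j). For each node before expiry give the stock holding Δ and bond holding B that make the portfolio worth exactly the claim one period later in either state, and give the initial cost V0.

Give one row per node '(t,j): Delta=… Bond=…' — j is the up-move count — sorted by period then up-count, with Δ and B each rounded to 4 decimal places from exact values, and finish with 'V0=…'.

(0,0): Delta=1.0000 Bond=-296.4784
(1,0): Delta=1.0000 Bond=-305.3728
(1,1): Delta=1.0000 Bond=-305.3728
(2,0): Delta=1.0000 Bond=-314.5340
(2,1): Delta=1.0000 Bond=-314.5340
(2,2): Delta=1.0000 Bond=-314.5340
V0=-114.4784

The replicating-portfolio and risk-neutral prices coincide; use p* = (1.03−0.75)/(1.35−0.75) = 0.4667 for the latter.
Terminal payoffs: V(3,0)=-247.1888, V(3,1)=-185.7638, V(3,2)=-75.1987, V(3,3)=123.8183
(2,0): S=102.3750. Δ = (V_up−V_dn)/(S_up−S_dn) = (-185.7638−-247.1888)/(138.2063−76.7812) = 1.0000. V = [p*·-185.7638 + (1−p*)·-247.1888]/1.03 = -212.1590. B = V − Δ·S = -314.5340.
(2,1): S=184.2750. Δ = (V_up−V_dn)/(S_up−S_dn) = (-75.1987−-185.7638)/(248.7713−138.2063) = 1.0000. V = [p*·-75.1987 + (1−p*)·-185.7638]/1.03 = -130.2590. B = V − Δ·S = -314.5340.
(2,2): S=331.6950. Δ = (V_up−V_dn)/(S_up−S_dn) = (123.8183−-75.1987)/(447.7883−248.7713) = 1.0000. V = [p*·123.8183 + (1−p*)·-75.1987]/1.03 = 17.1610. B = V − Δ·S = -314.5340.
(1,0): S=136.5000. Δ = (V_up−V_dn)/(S_up−S_dn) = (-130.2590−-212.1590)/(184.2750−102.3750) = 1.0000. V = [p*·-130.2590 + (1−p*)·-212.1590]/1.03 = -168.8728. B = V − Δ·S = -305.3728.
(1,1): S=245.7000. Δ = (V_up−V_dn)/(S_up−S_dn) = (17.1610−-130.2590)/(331.6950−184.2750) = 1.0000. V = [p*·17.1610 + (1−p*)·-130.2590]/1.03 = -59.6728. B = V − Δ·S = -305.3728.
(0,0): S=182.0000. Δ = (V_up−V_dn)/(S_up−S_dn) = (-59.6728−-168.8728)/(245.7000−136.5000) = 1.0000. V = [p*·-59.6728 + (1−p*)·-168.8728]/1.03 = -114.4784. B = V − Δ·S = -296.4784.
Root portfolio cost Δ·182+B reproduces V0=-114.4784.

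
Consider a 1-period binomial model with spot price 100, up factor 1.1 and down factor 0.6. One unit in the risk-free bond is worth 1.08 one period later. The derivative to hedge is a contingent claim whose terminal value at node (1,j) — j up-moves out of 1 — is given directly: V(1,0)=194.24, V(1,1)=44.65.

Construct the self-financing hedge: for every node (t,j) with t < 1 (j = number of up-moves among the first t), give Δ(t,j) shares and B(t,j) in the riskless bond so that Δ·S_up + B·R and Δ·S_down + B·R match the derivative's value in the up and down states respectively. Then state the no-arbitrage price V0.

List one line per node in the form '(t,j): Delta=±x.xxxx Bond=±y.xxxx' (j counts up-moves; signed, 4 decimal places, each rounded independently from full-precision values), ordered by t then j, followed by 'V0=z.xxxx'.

Since d<R<u, set p* = (R−d)/(u−d) = 0.9600; price each node as the discounted p*-expectation of its children.
Terminal values V(1,·): V(1,0)=194.2400, V(1,1)=44.6500
Node (0,0) S=100.0000: V=(p*·44.6500+(1−p*)·194.2400)/1.08=46.8830; Δ=(44.6500−194.2400)/(110.0000−60.0000)=-2.9918; B=V−Δ·S=346.0630
Self-financing check: at every node Δ·S+B equals the discounted successor values.

(0,0): Delta=-2.9918 Bond=346.0630
V0=46.8830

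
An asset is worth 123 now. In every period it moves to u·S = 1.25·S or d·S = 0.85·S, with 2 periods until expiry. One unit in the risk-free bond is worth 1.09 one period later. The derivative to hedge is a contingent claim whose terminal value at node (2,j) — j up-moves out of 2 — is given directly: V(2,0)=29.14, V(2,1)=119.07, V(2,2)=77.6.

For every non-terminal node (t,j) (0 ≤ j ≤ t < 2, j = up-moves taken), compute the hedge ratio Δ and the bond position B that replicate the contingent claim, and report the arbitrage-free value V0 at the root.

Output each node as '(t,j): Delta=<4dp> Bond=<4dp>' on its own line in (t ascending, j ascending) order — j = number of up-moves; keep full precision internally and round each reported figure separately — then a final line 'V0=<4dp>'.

Under the risk-neutral measure, an up-move has probability p* = (R−d)/(u−d) = 0.6000 and values discount at R = 1.09.
Terminal payoffs: V(2,0)=29.1400, V(2,1)=119.0700, V(2,2)=77.6000
(1,0): S=104.5500. Δ = (V_up−V_dn)/(S_up−S_dn) = (119.0700−29.1400)/(130.6875−88.8675) = 2.1504. V = [p*·119.0700 + (1−p*)·29.1400]/1.09 = 76.2367. B = V − Δ·S = -148.5883.
(1,1): S=153.7500. Δ = (V_up−V_dn)/(S_up−S_dn) = (77.6000−119.0700)/(192.1875−130.6875) = -0.6743. V = [p*·77.6000 + (1−p*)·119.0700]/1.09 = 86.4110. B = V − Δ·S = 190.0860.
(0,0): S=123.0000. Δ = (V_up−V_dn)/(S_up−S_dn) = (86.4110−76.2367)/(153.7500−104.5500) = 0.2068. V = [p*·86.4110 + (1−p*)·76.2367]/1.09 = 75.5425. B = V − Δ·S = 50.1067.
Check: Δ(0,0)·S0 + B(0,0) = 75.5425 = V0.

(0,0): Delta=0.2068 Bond=50.1067
(1,0): Delta=2.1504 Bond=-148.5883
(1,1): Delta=-0.6743 Bond=190.0860
V0=75.5425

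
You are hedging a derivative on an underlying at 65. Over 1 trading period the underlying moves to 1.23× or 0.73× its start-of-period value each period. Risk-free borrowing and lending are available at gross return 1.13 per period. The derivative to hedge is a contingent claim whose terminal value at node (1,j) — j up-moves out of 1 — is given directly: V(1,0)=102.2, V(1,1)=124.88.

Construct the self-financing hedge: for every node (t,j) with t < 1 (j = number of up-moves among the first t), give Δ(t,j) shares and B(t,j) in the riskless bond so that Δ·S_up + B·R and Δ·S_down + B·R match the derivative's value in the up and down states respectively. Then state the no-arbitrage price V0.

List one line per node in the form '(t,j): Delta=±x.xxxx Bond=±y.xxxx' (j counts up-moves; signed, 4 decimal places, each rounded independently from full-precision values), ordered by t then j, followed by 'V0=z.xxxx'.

The replicating-portfolio and risk-neutral prices coincide; use p* = (1.13−0.73)/(1.23−0.73) = 0.8000 for the latter.
At expiry t=1: V(1,0)=102.2000, V(1,1)=124.8800
(0,0): S=65.0000. Δ = (V_up−V_dn)/(S_up−S_dn) = (124.8800−102.2000)/(79.9500−47.4500) = 0.6978. V = [p*·124.8800 + (1−p*)·102.2000]/1.13 = 106.4991. B = V − Δ·S = 61.1391.
Root portfolio cost Δ·65+B reproduces V0=106.4991.

(0,0): Delta=0.6978 Bond=61.1391
V0=106.4991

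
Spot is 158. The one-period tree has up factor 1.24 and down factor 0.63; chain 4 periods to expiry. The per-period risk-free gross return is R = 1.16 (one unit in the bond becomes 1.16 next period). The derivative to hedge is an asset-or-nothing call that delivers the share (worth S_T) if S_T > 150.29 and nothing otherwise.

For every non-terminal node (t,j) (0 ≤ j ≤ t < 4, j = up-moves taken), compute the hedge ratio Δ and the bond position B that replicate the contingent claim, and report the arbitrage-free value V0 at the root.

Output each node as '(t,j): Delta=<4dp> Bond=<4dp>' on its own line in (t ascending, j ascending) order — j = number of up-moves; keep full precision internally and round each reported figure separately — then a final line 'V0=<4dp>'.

Risk-neutral probability p* = (R−d)/(u−d) = (1.16−0.63)/(1.24−0.63) = 0.8689.
At expiry t=4: V(4,0)=0.0000, V(4,1)=0.0000, V(4,2)=0.0000, V(4,3)=189.7854, V(4,4)=373.5458
Node (3,0) S=39.5074: V=(p*·0.0000+(1−p*)·0.0000)/1.16=0.0000; Δ=(0.0000−0.0000)/(48.9892−24.8897)=0.0000; B=V−Δ·S=0.0000
Node (3,1) S=77.7606: V=(p*·0.0000+(1−p*)·0.0000)/1.16=0.0000; Δ=(0.0000−0.0000)/(96.4232−48.9892)=0.0000; B=V−Δ·S=0.0000
Node (3,2) S=153.0527: V=(p*·189.7854+(1−p*)·0.0000)/1.16=142.1513; Δ=(189.7854−0.0000)/(189.7854−96.4232)=2.0328; B=V−Δ·S=-168.9723
Node (3,3) S=301.2466: V=(p*·373.5458+(1−p*)·189.7854)/1.16=301.2466; Δ=(373.5458−189.7854)/(373.5458−189.7854)=1.0000; B=V−Δ·S=0.0000
Node (2,0) S=62.7102: V=(p*·0.0000+(1−p*)·0.0000)/1.16=0.0000; Δ=(0.0000−0.0000)/(77.7606−39.5074)=0.0000; B=V−Δ·S=0.0000
Node (2,1) S=123.4296: V=(p*·142.1513+(1−p*)·0.0000)/1.16=106.4728; Δ=(142.1513−0.0000)/(153.0527−77.7606)=1.8880; B=V−Δ·S=-126.5620
Node (2,2) S=242.9408: V=(p*·301.2466+(1−p*)·142.1513)/1.16=241.7083; Δ=(301.2466−142.1513)/(301.2466−153.0527)=1.0736; B=V−Δ·S=-19.1037
Node (1,0) S=99.5400: V=(p*·106.4728+(1−p*)·0.0000)/1.16=79.7493; Δ=(106.4728−0.0000)/(123.4296−62.7102)=1.7535; B=V−Δ·S=-94.7963
Node (1,1) S=195.9200: V=(p*·241.7083+(1−p*)·106.4728)/1.16=193.0797; Δ=(241.7083−106.4728)/(242.9408−123.4296)=1.1316; B=V−Δ·S=-28.6178
Node (0,0) S=158.0000: V=(p*·193.0797+(1−p*)·79.7493)/1.16=153.6351; Δ=(193.0797−79.7493)/(195.9200−99.5400)=1.1759; B=V−Δ·S=-32.1525
Each (Δ,B) replicates both successor values, so the strategy is self-financing and V0 is arbitrage-free.

(0,0): Delta=1.1759 Bond=-32.1525
(1,0): Delta=1.7535 Bond=-94.7963
(1,1): Delta=1.1316 Bond=-28.6178
(2,0): Delta=0.0000 Bond=0.0000
(2,1): Delta=1.8880 Bond=-126.5620
(2,2): Delta=1.0736 Bond=-19.1037
(3,0): Delta=0.0000 Bond=0.0000
(3,1): Delta=0.0000 Bond=0.0000
(3,2): Delta=2.0328 Bond=-168.9723
(3,3): Delta=1.0000 Bond=0.0000
V0=153.6351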